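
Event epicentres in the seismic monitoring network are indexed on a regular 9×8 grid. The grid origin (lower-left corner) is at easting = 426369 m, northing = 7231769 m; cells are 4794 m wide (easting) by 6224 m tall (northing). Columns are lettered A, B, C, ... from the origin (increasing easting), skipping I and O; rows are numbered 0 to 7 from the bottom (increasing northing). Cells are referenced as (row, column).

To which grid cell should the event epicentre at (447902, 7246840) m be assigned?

(2, E)

Column index: ⌊(447902 − 426369) / 4794⌋ = ⌊4.492⌋ = 4 → column E
Row offset from origin: ⌊(7246840 − 7231769) / 6224⌋ = ⌊2.421⌋ = 2 → row 2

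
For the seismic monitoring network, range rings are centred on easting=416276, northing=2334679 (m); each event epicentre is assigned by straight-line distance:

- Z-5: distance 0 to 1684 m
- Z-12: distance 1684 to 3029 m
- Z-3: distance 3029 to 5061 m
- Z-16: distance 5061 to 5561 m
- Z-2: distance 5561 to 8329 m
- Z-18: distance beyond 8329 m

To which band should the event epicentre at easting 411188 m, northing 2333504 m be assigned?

Z-16

Distance = √((411188−416276)² + (2333504−2334679)²) = √(25887744.000 + 1380625.000) = 5221.912 m.
5061 ≤ 5221.912 < 5561 → Z-16.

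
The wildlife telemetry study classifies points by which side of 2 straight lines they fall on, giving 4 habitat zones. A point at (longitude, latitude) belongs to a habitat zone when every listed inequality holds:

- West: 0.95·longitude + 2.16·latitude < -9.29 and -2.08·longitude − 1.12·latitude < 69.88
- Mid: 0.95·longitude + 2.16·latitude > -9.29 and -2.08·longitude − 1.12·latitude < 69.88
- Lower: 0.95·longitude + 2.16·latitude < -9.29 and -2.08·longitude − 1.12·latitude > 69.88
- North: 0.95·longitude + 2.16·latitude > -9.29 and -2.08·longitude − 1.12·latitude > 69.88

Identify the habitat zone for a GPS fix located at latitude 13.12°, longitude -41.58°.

0.95·-41.58 + 2.16·13.12 = -11.162, which is < -9.29
-2.08·-41.58 − 1.12·13.12 = 71.792, which is > 69.88
This sign pattern matches Lower.

Lower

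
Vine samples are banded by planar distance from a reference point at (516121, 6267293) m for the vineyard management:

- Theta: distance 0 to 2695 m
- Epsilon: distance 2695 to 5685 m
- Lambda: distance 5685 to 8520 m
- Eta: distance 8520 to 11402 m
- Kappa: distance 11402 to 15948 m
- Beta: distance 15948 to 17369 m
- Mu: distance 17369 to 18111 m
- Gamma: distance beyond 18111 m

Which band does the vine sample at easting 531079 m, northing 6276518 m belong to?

Mu

Distance = √((531079−516121)² + (6276518−6267293)²) = √(223741764.000 + 85100625.000) = 17573.912 m.
17369 ≤ 17573.912 < 18111 → Mu.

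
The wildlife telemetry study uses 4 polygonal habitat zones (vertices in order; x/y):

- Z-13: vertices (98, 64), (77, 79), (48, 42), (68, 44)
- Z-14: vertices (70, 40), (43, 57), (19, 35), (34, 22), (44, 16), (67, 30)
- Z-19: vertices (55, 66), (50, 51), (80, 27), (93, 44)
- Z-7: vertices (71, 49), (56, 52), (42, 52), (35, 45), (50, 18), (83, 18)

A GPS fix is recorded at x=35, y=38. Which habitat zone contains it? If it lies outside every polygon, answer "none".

Z-14

Cast a ray rightward from (35, 38). For each polygon, the edges (by vertex number in listed order) whose endpoints lie on opposite sides of y = 38, where each meets that height, and whether that is right or left of the point:
Z-13: no edge straddles that height → 0 crossings.
Z-14: 2–3 at x≈22.3 (left), 6–1 at x≈69.4 (right) → 1 crossing.
Z-19: 2–3 at x≈66.2 (right), 3–4 at x≈88.4 (right) → 2 crossings.
Z-7: 4–5 at x≈38.9 (right), 6–1 at x≈75.3 (right) → 2 crossings.
Only Z-14 has an odd count, so the point is inside Z-14.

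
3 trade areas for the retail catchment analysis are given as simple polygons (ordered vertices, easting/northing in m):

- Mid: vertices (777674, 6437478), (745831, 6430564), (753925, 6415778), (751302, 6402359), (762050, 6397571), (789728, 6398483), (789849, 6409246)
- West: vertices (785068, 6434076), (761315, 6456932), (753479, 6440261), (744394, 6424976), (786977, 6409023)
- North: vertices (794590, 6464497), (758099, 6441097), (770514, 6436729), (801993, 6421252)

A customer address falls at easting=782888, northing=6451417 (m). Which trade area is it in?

Cast a ray rightward from (782888, 6451417). For each polygon, the edges (by vertex number in listed order) whose endpoints lie on opposite sides of northing = 6451417, where each meets that height, and whether that is right or left of the point:
Mid: no edge straddles that height → 0 crossings.
West: 1–2 at easting≈767046.4 (left), 2–3 at easting≈758722.7 (left) → 0 crossings.
North: 1–2 at easting≈774192.5 (left), 4–1 at easting≈796829.1 (right) → 1 crossing.
Only North has an odd count, so the point is inside North.

North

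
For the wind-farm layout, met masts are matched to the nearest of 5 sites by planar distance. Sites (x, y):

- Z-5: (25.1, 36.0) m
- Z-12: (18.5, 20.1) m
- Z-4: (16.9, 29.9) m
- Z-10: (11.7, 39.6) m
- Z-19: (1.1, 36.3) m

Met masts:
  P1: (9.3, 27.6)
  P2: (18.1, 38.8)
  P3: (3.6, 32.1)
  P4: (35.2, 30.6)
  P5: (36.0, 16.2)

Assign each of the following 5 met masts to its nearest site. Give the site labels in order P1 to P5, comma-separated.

Z-4, Z-10, Z-19, Z-5, Z-12

P1 → Z-4 (d²=63.05)
P2 → Z-10 (d²=41.60)
P3 → Z-19 (d²=23.89)
P4 → Z-5 (d²=131.17)
P5 → Z-12 (d²=321.46)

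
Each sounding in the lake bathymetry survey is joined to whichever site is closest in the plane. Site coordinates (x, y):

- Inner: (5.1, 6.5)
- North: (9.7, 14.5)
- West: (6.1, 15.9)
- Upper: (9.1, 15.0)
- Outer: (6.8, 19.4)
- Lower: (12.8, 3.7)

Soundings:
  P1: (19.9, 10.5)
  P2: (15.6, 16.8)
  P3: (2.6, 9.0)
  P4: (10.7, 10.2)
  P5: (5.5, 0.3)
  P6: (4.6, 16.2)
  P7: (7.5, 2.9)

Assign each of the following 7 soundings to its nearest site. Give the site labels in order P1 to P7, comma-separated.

P1 → Lower (d²=96.65)
P2 → North (d²=40.10)
P3 → Inner (d²=12.50)
P4 → North (d²=19.49)
P5 → Inner (d²=38.60)
P6 → West (d²=2.34)
P7 → Inner (d²=18.72)

Lower, North, Inner, North, Inner, West, Inner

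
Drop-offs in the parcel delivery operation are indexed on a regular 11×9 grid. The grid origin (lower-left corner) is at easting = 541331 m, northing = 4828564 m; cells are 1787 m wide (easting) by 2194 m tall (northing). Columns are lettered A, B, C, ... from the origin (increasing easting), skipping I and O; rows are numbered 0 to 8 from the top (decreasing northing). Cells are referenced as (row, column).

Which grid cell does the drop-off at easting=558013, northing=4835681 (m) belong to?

Column index: ⌊(558013 − 541331) / 1787⌋ = ⌊9.335⌋ = 9 → column K
Row offset from origin: ⌊(4835681 − 4828564) / 2194⌋ = ⌊3.244⌋ = 3 → row 5 (counted from top)

(5, K)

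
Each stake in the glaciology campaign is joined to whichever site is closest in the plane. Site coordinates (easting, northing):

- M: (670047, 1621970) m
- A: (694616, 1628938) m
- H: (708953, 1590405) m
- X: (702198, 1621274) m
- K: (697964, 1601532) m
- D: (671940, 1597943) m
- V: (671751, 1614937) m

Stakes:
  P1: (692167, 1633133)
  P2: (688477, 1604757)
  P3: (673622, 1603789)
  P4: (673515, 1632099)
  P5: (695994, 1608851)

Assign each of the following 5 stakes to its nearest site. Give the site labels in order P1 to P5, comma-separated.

P1 → A (d²=23595626.00)
P2 → K (d²=100403794.00)
P3 → D (d²=37004840.00)
P4 → M (d²=114623665.00)
P5 → K (d²=57448661.00)

A, K, D, M, K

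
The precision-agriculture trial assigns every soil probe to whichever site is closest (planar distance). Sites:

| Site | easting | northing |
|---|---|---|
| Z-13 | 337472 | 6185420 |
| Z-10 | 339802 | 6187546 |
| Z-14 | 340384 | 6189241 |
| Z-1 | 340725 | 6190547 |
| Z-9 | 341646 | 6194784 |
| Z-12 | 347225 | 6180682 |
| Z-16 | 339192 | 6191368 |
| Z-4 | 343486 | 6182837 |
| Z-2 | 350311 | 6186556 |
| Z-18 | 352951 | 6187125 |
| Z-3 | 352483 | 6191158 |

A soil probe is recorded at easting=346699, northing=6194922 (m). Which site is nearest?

Z-9

Squared distances to each site:
Z-13: 175425533.000; Z-10: 101973985.000; Z-14: 72152986.000; Z-1: 54829301.000; Z-9: 25551853.000; Z-12: 203054276.000; Z-16: 68985965.000; Z-4: 156370594.000; Z-2: 83036500.000; Z-18: 99880713.000; Z-3: 47622352.000.
Minimum at Z-9.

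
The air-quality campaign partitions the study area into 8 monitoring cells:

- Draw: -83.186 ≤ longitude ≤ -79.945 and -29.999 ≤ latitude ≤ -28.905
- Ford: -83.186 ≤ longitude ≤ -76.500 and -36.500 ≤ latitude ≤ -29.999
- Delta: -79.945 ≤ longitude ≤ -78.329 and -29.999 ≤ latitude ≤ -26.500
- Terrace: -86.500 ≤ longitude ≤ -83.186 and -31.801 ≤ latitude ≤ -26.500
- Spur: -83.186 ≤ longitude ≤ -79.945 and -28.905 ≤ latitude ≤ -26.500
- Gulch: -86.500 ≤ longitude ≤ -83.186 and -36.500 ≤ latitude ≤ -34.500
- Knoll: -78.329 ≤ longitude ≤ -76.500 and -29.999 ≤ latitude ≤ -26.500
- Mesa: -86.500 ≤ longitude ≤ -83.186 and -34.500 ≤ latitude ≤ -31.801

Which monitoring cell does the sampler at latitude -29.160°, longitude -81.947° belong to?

The point has longitude = -81.947 and latitude = -29.160.
Only Draw satisfies -83.186 ≤ longitude ≤ -79.945 and -29.999 ≤ latitude ≤ -28.905.

Draw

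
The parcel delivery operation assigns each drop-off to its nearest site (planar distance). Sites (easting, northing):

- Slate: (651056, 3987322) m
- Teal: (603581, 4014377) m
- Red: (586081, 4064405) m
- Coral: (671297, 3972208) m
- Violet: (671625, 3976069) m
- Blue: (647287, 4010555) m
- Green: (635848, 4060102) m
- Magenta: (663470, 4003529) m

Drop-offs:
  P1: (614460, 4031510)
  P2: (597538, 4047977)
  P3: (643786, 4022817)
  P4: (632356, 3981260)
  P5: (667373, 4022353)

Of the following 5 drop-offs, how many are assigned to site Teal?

1

P1 → Teal
P2 → Red
P3 → Blue
P4 → Slate
P5 → Magenta
1 of the 5 goes to Teal.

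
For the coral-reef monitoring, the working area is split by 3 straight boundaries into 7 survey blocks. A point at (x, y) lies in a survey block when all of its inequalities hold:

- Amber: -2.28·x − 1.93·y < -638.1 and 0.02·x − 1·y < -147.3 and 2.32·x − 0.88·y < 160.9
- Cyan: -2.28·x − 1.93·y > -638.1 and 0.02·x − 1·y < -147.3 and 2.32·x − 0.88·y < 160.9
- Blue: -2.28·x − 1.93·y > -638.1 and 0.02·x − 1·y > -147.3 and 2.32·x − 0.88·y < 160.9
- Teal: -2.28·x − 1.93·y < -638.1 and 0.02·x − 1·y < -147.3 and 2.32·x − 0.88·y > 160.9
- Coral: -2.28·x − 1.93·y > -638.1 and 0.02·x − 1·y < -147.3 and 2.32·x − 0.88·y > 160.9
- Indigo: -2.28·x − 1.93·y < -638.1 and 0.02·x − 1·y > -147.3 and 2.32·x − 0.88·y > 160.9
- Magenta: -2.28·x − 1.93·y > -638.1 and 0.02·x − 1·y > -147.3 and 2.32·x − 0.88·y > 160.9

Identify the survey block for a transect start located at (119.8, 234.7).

Amber

-2.28·119.8 − 1.93·234.7 = -726.115, which is < -638.1
0.02·119.8 − 1·234.7 = -232.304, which is < -147.3
2.32·119.8 − 0.88·234.7 = 71.400, which is < 160.9
This sign pattern matches Amber.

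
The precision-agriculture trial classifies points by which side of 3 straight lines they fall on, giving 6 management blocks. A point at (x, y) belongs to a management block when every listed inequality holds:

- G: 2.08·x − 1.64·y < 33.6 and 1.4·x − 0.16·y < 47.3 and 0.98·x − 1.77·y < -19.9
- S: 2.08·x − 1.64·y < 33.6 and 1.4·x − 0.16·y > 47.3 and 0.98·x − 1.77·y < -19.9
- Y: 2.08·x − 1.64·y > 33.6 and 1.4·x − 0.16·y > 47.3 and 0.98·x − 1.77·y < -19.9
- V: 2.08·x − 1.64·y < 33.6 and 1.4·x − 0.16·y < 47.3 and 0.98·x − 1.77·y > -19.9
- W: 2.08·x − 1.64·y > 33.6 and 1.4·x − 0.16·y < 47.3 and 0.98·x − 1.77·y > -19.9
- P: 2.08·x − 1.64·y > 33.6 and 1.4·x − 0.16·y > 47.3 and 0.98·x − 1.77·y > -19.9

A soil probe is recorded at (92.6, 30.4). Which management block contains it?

P

2.08·92.6 − 1.64·30.4 = 142.752, which is > 33.6
1.4·92.6 − 0.16·30.4 = 124.776, which is > 47.3
0.98·92.6 − 1.77·30.4 = 36.940, which is > -19.9
This sign pattern matches P.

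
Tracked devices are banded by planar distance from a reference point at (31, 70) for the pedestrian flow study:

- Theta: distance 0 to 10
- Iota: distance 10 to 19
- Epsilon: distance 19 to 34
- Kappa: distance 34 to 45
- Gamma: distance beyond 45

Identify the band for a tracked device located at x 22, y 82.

Distance = √((22−31)² + (82−70)²) = √(81.000 + 144.000) = 15.000.
10 ≤ 15.000 < 19 → Iota.

Iota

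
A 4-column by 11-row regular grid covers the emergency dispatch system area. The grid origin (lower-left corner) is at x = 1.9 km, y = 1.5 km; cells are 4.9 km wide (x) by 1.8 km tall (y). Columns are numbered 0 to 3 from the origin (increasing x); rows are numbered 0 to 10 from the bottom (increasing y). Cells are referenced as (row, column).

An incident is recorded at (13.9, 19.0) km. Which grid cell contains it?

Column index: ⌊(13.9 − 1.9) / 4.9⌋ = ⌊2.449⌋ = 2
Row offset from origin: ⌊(19.0 − 1.5) / 1.8⌋ = ⌊9.722⌋ = 9 → row 9

(9, 2)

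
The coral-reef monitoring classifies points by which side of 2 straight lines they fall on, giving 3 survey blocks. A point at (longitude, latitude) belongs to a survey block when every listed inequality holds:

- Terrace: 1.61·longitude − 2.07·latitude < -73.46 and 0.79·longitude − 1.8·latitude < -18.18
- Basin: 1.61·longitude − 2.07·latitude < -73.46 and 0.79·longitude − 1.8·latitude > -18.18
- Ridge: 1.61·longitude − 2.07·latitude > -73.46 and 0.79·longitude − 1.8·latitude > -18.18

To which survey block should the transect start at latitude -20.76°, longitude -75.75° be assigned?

Terrace

1.61·-75.75 − 2.07·-20.76 = -78.984, which is < -73.46
0.79·-75.75 − 1.8·-20.76 = -22.474, which is < -18.18
This sign pattern matches Terrace.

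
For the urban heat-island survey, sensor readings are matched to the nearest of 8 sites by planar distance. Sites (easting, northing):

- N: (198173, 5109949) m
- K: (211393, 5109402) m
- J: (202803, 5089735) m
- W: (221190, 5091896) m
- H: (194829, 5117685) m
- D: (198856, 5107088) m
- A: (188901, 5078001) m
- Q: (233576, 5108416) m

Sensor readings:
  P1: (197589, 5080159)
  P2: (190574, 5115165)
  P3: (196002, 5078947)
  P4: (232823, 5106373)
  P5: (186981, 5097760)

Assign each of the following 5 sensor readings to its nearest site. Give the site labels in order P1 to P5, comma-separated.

P1 → A (d²=80138308.00)
P2 → H (d²=24455425.00)
P3 → A (d²=51319117.00)
P4 → Q (d²=4740858.00)
P5 → D (d²=228027209.00)

A, H, A, Q, D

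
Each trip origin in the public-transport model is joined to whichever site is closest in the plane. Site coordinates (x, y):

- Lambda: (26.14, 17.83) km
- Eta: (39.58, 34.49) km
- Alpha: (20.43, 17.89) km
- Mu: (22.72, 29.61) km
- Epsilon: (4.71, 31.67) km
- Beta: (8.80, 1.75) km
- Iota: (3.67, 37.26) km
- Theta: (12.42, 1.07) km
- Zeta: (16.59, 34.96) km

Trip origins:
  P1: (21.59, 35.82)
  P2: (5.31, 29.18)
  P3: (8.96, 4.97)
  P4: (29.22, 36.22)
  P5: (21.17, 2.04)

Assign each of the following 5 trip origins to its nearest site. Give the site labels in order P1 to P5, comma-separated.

Zeta, Epsilon, Beta, Mu, Theta

P1 → Zeta (d²=25.74)
P2 → Epsilon (d²=6.56)
P3 → Beta (d²=10.39)
P4 → Mu (d²=85.94)
P5 → Theta (d²=77.50)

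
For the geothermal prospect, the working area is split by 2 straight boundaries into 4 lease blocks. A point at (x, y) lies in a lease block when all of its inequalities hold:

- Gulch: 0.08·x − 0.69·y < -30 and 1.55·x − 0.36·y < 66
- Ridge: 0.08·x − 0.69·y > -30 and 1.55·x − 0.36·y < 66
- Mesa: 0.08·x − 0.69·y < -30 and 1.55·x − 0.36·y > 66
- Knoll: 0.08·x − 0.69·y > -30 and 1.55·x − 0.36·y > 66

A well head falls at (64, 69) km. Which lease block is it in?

0.08·64 − 0.69·69 = -42.490, which is < -30
1.55·64 − 0.36·69 = 74.360, which is > 66
This sign pattern matches Mesa.

Mesa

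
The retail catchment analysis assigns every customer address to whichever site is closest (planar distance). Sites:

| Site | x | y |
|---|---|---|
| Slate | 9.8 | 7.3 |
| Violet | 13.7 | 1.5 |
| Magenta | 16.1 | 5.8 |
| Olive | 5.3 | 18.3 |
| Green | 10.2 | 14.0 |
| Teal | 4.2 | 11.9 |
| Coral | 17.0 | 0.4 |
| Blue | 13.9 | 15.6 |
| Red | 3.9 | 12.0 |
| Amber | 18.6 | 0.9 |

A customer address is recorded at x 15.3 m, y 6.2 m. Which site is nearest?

Magenta

Squared distances to each site:
Slate: 31.460; Violet: 24.650; Magenta: 0.800; Olive: 246.410; Green: 86.850; Teal: 155.700; Coral: 36.530; Blue: 90.320; Red: 163.600; Amber: 38.980.
Minimum at Magenta.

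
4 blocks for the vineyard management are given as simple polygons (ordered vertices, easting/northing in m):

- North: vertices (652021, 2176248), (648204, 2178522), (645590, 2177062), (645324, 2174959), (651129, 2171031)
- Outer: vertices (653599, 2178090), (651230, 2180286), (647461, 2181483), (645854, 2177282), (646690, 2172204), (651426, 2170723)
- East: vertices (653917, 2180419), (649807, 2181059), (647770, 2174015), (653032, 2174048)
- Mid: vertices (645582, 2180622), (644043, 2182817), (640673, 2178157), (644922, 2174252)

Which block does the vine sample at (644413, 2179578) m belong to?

Mid

Cast a ray rightward from (644413, 2179578). For each polygon, the edges (by vertex number in listed order) whose endpoints lie on opposite sides of northing = 2179578, where each meets that height, and whether that is right or left of the point:
North: no edge straddles that height → 0 crossings.
Outer: 1–2 at easting≈651993.8 (right), 3–4 at easting≈646732.3 (right) → 2 crossings.
East: 2–3 at easting≈649378.7 (right), 4–1 at easting≈653800.2 (right) → 2 crossings.
Mid: 2–3 at easting≈641700.6 (left), 4–1 at easting≈645473.8 (right) → 1 crossing.
Only Mid has an odd count, so the point is inside Mid.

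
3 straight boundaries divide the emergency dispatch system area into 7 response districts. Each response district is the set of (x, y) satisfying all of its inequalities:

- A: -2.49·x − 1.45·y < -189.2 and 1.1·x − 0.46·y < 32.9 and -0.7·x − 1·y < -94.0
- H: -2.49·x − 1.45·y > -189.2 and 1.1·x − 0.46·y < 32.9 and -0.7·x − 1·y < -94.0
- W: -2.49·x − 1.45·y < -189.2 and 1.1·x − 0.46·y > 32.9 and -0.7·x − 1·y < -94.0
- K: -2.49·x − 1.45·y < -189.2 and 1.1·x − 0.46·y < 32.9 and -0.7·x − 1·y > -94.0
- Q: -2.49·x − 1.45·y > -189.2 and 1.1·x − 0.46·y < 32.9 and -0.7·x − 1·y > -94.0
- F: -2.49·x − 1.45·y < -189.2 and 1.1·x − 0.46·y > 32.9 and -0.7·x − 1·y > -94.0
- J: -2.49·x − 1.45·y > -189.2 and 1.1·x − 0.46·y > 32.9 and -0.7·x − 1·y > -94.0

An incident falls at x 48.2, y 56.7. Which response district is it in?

K

-2.49·48.2 − 1.45·56.7 = -202.233, which is < -189.2
1.1·48.2 − 0.46·56.7 = 26.938, which is < 32.9
-0.7·48.2 − 1·56.7 = -90.440, which is > -94.0
This sign pattern matches K.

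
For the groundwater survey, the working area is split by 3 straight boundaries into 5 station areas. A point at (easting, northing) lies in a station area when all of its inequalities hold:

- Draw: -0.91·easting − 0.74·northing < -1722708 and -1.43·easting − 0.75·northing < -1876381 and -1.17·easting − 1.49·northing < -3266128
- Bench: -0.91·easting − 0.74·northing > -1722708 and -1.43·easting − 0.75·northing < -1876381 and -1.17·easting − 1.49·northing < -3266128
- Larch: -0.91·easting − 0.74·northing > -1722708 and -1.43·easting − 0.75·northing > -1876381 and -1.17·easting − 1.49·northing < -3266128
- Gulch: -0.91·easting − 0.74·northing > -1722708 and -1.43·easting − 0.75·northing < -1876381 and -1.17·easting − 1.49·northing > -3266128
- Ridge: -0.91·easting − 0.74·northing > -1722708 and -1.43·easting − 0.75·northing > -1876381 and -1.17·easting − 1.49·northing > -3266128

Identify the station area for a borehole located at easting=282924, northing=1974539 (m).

Bench

-0.91·282924 − 0.74·1974539 = -1718619.700, which is > -1722708
-1.43·282924 − 0.75·1974539 = -1885485.570, which is < -1876381
-1.17·282924 − 1.49·1974539 = -3273084.190, which is < -3266128
This sign pattern matches Bench.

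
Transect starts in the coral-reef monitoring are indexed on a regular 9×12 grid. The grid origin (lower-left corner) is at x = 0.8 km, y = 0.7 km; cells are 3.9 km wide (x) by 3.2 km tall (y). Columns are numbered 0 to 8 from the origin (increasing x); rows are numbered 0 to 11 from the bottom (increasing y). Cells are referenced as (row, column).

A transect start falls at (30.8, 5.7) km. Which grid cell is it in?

(1, 7)

Column index: ⌊(30.8 − 0.8) / 3.9⌋ = ⌊7.692⌋ = 7
Row offset from origin: ⌊(5.7 − 0.7) / 3.2⌋ = ⌊1.562⌋ = 1 → row 1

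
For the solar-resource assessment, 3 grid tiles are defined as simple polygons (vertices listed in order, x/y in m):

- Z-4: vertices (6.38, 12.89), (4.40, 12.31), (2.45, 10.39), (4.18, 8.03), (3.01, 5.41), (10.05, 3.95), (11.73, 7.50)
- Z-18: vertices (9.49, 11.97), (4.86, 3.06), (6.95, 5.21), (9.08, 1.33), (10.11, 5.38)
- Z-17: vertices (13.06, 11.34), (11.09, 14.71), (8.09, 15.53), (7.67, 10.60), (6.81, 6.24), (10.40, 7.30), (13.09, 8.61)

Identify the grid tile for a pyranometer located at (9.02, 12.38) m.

Z-17

Cast a ray rightward from (9.02, 12.38). For each polygon, the edges (by vertex number in listed order) whose endpoints lie on opposite sides of y = 12.38, where each meets that height, and whether that is right or left of the point:
Z-4: 1–2 at x≈4.639 (left), 7–1 at x≈6.886 (left) → 0 crossings.
Z-18: no edge straddles that height → 0 crossings.
Z-17: 1–2 at x≈12.452 (right), 3–4 at x≈7.822 (left) → 1 crossing.
Only Z-17 has an odd count, so the point is inside Z-17.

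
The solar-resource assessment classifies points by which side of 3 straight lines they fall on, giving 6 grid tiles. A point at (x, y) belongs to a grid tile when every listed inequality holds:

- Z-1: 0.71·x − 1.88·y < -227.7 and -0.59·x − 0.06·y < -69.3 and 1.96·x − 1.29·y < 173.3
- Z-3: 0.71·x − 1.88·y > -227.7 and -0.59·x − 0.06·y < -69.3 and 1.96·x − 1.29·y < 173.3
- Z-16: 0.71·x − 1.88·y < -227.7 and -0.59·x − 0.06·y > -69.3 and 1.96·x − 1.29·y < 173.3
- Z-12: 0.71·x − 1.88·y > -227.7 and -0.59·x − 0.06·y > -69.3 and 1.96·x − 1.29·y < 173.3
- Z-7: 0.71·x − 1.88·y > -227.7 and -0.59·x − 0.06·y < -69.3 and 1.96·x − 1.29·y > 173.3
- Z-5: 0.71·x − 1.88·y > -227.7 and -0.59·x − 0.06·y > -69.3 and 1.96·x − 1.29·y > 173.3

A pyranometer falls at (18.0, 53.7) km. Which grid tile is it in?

0.71·18.0 − 1.88·53.7 = -88.176, which is > -227.7
-0.59·18.0 − 0.06·53.7 = -13.842, which is > -69.3
1.96·18.0 − 1.29·53.7 = -33.993, which is < 173.3
This sign pattern matches Z-12.

Z-12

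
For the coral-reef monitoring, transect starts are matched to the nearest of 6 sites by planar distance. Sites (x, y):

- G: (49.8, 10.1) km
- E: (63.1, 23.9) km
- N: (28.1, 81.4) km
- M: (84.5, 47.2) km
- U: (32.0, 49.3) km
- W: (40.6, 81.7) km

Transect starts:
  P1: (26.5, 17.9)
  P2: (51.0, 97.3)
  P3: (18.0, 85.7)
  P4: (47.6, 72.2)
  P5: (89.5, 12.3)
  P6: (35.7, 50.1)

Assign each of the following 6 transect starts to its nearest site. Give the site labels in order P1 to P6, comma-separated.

G, W, N, W, E, U

P1 → G (d²=603.73)
P2 → W (d²=351.52)
P3 → N (d²=120.50)
P4 → W (d²=139.25)
P5 → E (d²=831.52)
P6 → U (d²=14.33)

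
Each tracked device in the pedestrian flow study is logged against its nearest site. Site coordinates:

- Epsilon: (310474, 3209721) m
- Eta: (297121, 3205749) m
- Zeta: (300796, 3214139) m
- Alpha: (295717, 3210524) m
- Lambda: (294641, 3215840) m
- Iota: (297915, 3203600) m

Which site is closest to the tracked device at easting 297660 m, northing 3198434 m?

Iota

Squared distances to each site:
Epsilon: 291594965.000; Eta: 53799746.000; Zeta: 256481521.000; Alpha: 149943349.000; Lambda: 312083197.000; Iota: 26752581.000.
Minimum at Iota.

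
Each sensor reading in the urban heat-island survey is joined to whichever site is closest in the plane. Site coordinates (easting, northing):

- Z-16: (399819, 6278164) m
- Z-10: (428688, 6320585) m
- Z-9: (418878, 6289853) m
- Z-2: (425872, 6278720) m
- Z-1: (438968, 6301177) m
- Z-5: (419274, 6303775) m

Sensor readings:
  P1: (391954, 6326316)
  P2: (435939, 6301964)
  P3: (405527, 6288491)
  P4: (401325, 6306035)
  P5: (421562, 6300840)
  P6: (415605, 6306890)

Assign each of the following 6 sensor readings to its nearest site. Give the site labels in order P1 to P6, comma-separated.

P1 → Z-5 (d²=1254479081.00)
P2 → Z-1 (d²=9794210.00)
P3 → Z-16 (d²=139228193.00)
P4 → Z-5 (d²=327274201.00)
P5 → Z-5 (d²=13849169.00)
P6 → Z-5 (d²=23164786.00)

Z-5, Z-1, Z-16, Z-5, Z-5, Z-5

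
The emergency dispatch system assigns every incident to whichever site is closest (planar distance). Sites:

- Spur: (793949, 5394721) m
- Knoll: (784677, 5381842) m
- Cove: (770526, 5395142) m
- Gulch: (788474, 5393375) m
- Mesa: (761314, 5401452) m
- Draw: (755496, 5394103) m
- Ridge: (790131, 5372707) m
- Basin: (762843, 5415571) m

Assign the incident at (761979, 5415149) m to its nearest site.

Basin

Squared distances to each site:
Spur: 1439384084.000; Knoll: 1624555453.000; Cove: 473331258.000; Gulch: 1176092101.000; Mesa: 188050034.000; Draw: 484963405.000; Ridge: 2593858468.000; Basin: 924580.000.
Minimum at Basin.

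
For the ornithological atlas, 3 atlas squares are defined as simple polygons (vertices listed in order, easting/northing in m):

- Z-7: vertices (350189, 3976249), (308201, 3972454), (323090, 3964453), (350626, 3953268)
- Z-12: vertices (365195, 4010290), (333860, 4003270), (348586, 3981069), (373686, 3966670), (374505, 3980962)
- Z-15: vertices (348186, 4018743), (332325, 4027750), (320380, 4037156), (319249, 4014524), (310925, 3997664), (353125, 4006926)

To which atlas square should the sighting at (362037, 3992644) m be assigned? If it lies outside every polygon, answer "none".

Z-12

Cast a ray rightward from (362037, 3992644). For each polygon, the edges (by vertex number in listed order) whose endpoints lie on opposite sides of northing = 3992644, where each meets that height, and whether that is right or left of the point:
Z-7: no edge straddles that height → 0 crossings.
Z-12: 2–3 at easting≈340908.3 (left), 5–1 at easting≈370796.6 (right) → 1 crossing.
Z-15: no edge straddles that height → 0 crossings.
Only Z-12 has an odd count, so the point is inside Z-12.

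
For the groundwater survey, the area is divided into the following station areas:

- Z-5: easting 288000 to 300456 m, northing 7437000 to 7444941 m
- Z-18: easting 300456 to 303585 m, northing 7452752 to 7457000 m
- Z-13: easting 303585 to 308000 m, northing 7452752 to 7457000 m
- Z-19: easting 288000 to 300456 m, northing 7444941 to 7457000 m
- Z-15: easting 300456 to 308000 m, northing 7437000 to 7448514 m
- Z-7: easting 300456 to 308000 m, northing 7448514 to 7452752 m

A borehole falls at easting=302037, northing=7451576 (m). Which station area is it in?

Z-7

The point has easting = 302037 and northing = 7451576.
Only Z-7 satisfies 300456 ≤ easting ≤ 308000 and 7448514 ≤ northing ≤ 7452752.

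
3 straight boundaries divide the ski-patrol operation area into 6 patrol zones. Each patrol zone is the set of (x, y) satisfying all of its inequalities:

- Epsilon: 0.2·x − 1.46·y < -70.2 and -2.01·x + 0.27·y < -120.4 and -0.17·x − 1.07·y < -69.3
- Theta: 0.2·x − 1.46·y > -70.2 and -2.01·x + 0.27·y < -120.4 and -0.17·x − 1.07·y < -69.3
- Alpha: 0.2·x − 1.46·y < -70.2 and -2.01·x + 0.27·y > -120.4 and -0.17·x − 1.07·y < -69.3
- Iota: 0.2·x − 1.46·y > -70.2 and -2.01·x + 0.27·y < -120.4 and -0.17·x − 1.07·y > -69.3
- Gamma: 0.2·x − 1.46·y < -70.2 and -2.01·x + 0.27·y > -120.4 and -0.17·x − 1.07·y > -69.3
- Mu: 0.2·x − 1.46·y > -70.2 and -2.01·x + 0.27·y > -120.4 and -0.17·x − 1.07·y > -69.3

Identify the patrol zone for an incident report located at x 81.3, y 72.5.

Epsilon

0.2·81.3 − 1.46·72.5 = -89.590, which is < -70.2
-2.01·81.3 + 0.27·72.5 = -143.838, which is < -120.4
-0.17·81.3 − 1.07·72.5 = -91.396, which is < -69.3
This sign pattern matches Epsilon.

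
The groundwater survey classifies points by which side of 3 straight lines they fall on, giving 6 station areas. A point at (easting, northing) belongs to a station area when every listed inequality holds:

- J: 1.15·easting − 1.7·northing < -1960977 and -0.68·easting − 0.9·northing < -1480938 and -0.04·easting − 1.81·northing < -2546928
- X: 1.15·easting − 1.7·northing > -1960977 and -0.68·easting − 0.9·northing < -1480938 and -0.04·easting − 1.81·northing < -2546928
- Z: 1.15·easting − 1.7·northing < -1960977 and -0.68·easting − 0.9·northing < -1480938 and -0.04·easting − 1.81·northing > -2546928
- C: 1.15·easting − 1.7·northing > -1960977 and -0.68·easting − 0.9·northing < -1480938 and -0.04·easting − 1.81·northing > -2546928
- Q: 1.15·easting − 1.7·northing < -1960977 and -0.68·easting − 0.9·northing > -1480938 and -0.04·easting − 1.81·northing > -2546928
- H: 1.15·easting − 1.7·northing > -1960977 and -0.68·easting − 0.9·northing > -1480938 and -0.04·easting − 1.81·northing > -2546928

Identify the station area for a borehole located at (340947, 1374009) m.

H

1.15·340947 − 1.7·1374009 = -1943726.250, which is > -1960977
-0.68·340947 − 0.9·1374009 = -1468452.060, which is > -1480938
-0.04·340947 − 1.81·1374009 = -2500594.170, which is > -2546928
This sign pattern matches H.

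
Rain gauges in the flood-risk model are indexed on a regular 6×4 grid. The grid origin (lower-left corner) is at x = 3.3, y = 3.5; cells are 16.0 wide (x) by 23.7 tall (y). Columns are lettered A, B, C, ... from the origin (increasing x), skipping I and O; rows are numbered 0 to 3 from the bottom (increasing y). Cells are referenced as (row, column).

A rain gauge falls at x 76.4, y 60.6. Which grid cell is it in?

Column index: ⌊(76.4 − 3.3) / 16.0⌋ = ⌊4.569⌋ = 4 → column E
Row offset from origin: ⌊(60.6 − 3.5) / 23.7⌋ = ⌊2.409⌋ = 2 → row 2

(2, E)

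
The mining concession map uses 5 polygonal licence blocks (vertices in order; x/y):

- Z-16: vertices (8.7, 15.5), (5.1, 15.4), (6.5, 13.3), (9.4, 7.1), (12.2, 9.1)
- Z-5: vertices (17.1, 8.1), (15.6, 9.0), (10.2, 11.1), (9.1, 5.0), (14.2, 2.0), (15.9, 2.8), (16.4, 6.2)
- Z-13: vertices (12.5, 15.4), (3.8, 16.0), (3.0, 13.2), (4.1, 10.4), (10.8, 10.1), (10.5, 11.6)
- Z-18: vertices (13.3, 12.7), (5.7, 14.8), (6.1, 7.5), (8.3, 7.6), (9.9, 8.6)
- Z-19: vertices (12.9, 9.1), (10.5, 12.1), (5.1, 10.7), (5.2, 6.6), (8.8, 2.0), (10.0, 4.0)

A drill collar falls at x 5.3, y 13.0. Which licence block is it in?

Z-13

Cast a ray rightward from (5.3, 13.0). For each polygon, the edges (by vertex number in listed order) whose endpoints lie on opposite sides of y = 13.0, where each meets that height, and whether that is right or left of the point:
Z-16: 3–4 at x≈6.64 (right), 5–1 at x≈10.07 (right) → 2 crossings.
Z-5: no edge straddles that height → 0 crossings.
Z-13: 3–4 at x≈3.08 (left), 6–1 at x≈11.24 (right) → 1 crossing.
Z-18: 1–2 at x≈12.21 (right), 2–3 at x≈5.80 (right) → 2 crossings.
Z-19: no edge straddles that height → 0 crossings.
Only Z-13 has an odd count, so the point is inside Z-13.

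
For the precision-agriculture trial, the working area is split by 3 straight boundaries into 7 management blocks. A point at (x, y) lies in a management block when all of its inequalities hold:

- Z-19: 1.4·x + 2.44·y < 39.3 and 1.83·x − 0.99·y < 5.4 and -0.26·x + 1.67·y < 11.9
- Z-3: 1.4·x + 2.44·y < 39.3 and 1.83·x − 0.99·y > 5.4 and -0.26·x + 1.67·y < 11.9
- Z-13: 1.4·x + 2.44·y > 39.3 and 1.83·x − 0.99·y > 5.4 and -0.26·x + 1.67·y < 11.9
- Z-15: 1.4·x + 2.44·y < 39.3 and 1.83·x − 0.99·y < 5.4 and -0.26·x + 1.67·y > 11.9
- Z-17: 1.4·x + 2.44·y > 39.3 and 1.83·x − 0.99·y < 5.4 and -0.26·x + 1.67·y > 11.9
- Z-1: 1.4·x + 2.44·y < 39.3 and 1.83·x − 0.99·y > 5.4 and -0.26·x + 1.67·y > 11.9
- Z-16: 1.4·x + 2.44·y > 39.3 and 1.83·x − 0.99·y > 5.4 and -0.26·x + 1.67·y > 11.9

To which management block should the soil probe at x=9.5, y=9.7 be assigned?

1.4·9.5 + 2.44·9.7 = 36.968, which is < 39.3
1.83·9.5 − 0.99·9.7 = 7.782, which is > 5.4
-0.26·9.5 + 1.67·9.7 = 13.729, which is > 11.9
This sign pattern matches Z-1.

Z-1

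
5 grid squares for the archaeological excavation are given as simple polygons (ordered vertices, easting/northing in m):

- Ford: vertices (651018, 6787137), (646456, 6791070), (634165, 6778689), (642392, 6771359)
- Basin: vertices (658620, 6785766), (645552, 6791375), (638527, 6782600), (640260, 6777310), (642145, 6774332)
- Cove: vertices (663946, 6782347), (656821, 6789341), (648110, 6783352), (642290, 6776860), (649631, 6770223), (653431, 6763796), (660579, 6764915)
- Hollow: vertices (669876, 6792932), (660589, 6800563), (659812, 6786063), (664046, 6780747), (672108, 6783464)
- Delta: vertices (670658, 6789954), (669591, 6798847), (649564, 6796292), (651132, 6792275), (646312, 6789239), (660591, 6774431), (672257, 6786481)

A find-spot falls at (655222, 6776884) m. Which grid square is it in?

Cove

Cast a ray rightward from (655222, 6776884). For each polygon, the edges (by vertex number in listed order) whose endpoints lie on opposite sides of northing = 6776884, where each meets that height, and whether that is right or left of the point:
Ford: 3–4 at easting≈636190.9 (left), 4–1 at easting≈645412.6 (left) → 0 crossings.
Basin: 4–5 at easting≈640529.6 (left), 5–1 at easting≈645822.1 (left) → 0 crossings.
Cove: 3–4 at easting≈642311.5 (left), 7–1 at easting≈662890.8 (right) → 1 crossing.
Hollow: no edge straddles that height → 0 crossings.
Delta: 5–6 at easting≈658225.6 (right), 6–7 at easting≈662965.8 (right) → 2 crossings.
Only Cove has an odd count, so the point is inside Cove.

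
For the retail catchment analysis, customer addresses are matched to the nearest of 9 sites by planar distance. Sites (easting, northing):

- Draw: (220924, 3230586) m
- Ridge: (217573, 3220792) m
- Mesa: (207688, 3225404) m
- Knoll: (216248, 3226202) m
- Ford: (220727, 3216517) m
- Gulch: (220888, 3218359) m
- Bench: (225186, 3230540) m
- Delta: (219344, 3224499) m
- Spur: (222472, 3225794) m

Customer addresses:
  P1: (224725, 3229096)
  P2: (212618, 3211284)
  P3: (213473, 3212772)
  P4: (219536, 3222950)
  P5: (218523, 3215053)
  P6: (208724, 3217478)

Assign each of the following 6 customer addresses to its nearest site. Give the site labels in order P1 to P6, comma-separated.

Bench, Ford, Ford, Delta, Ford, Mesa

P1 → Bench (d²=2297657.00)
P2 → Ford (d²=93140170.00)
P3 → Ford (d²=66645541.00)
P4 → Delta (d²=2436265.00)
P5 → Ford (d²=7000912.00)
P6 → Mesa (d²=63894772.00)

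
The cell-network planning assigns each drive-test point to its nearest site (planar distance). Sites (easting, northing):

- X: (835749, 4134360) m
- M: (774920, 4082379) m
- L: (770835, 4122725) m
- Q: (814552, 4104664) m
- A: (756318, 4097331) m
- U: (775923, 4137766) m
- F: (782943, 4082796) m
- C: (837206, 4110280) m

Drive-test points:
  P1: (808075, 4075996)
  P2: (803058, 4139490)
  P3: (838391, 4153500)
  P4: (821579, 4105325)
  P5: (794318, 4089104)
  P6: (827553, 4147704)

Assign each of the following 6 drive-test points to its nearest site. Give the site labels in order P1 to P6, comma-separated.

P1 → F (d²=677857424.00)
P2 → U (d²=739280401.00)
P3 → X (d²=373319764.00)
P4 → Q (d²=49815650.00)
P5 → F (d²=169181489.00)
P6 → X (d²=245236752.00)

F, U, X, Q, F, X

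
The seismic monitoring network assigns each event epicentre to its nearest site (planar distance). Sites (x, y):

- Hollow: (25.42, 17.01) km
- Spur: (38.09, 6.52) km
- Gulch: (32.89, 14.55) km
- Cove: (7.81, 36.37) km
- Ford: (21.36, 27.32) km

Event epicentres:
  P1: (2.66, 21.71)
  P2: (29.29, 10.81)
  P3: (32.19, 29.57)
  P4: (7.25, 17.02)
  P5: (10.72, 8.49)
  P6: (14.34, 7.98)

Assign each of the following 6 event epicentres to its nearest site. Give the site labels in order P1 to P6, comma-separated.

P1 → Cove (d²=241.44)
P2 → Gulch (d²=26.95)
P3 → Ford (d²=122.35)
P4 → Ford (d²=305.18)
P5 → Hollow (d²=288.68)
P6 → Hollow (d²=204.31)

Cove, Gulch, Ford, Ford, Hollow, Hollow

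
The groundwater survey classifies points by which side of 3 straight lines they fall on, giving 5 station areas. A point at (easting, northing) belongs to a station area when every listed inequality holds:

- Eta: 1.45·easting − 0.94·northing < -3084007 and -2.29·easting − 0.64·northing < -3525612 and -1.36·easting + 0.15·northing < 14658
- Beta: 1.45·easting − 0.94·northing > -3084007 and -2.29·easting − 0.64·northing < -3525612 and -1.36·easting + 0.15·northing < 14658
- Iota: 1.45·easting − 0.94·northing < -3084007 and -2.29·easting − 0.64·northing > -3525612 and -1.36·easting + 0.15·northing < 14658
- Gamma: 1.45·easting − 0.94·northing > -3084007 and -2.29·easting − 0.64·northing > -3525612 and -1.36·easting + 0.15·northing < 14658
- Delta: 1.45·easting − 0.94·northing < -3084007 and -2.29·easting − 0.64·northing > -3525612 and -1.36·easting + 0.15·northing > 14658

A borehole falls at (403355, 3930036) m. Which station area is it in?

1.45·403355 − 0.94·3930036 = -3109369.090, which is < -3084007
-2.29·403355 − 0.64·3930036 = -3438905.990, which is > -3525612
-1.36·403355 + 0.15·3930036 = 40942.600, which is > 14658
This sign pattern matches Delta.

Delta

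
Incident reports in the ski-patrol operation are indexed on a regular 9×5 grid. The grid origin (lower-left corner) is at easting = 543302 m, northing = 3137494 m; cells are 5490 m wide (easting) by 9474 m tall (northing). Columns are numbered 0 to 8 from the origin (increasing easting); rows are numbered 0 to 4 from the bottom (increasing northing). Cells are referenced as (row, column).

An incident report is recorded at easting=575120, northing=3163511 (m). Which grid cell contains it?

Column index: ⌊(575120 − 543302) / 5490⌋ = ⌊5.796⌋ = 5
Row offset from origin: ⌊(3163511 − 3137494) / 9474⌋ = ⌊2.746⌋ = 2 → row 2

(2, 5)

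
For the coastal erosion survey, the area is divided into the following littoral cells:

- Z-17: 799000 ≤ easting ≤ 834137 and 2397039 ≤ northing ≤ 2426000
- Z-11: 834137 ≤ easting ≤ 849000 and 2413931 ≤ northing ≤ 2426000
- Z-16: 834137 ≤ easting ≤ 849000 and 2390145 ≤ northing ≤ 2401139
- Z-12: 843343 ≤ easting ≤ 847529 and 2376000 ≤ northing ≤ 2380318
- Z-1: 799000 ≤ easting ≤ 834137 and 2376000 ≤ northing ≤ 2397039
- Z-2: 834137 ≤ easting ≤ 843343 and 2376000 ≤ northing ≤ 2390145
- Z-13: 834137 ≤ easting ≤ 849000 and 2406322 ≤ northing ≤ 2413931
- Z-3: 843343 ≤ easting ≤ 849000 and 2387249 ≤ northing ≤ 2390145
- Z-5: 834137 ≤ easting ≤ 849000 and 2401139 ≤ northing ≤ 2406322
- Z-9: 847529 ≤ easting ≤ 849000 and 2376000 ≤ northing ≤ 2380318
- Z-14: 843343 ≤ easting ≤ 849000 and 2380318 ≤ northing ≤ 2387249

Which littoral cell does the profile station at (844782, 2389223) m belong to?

The point has easting = 844782 and northing = 2389223.
Only Z-3 satisfies 843343 ≤ easting ≤ 849000 and 2387249 ≤ northing ≤ 2390145.

Z-3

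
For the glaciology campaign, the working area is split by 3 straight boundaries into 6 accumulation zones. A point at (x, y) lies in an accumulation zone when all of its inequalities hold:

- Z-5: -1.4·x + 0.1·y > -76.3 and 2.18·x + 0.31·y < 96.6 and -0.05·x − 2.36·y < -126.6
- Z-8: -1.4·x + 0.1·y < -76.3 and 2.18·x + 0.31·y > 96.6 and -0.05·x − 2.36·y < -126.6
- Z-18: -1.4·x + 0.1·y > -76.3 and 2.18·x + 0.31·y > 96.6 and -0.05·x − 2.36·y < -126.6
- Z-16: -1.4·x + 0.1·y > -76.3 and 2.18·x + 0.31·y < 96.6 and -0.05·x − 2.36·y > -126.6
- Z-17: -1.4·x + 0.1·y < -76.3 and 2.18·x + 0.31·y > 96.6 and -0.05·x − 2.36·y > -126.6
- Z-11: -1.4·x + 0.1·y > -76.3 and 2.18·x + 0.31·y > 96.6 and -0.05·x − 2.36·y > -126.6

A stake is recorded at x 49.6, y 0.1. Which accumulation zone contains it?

Z-11

-1.4·49.6 + 0.1·0.1 = -69.430, which is > -76.3
2.18·49.6 + 0.31·0.1 = 108.159, which is > 96.6
-0.05·49.6 − 2.36·0.1 = -2.716, which is > -126.6
This sign pattern matches Z-11.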